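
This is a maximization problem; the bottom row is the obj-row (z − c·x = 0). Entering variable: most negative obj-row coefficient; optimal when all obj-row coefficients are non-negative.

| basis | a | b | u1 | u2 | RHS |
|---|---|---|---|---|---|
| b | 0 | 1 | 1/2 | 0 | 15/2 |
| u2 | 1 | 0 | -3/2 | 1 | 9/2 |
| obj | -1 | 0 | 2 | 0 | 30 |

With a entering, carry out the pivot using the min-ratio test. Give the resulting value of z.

Ratio test on column a — row 1: entry 0 ≤ 0; row 2: (9/2)/1 = 9/2. Minimum is 9/2 at row 2 (u2 leaves); pivot element 1.
Pivot on row 2; the obj-row RHS becomes 30 − (-1)·(9/2) = 69/2.

69/2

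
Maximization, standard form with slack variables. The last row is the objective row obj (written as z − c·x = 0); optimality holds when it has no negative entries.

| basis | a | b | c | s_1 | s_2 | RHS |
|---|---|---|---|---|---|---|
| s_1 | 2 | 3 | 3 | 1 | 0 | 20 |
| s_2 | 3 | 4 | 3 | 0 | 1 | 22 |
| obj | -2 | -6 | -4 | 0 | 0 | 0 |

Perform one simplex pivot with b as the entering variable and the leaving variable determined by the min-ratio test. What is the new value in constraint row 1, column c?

Ratio test on column b — row 1: 20/3 = 20/3; row 2: 22/4 = 11/2. Minimum is 11/2 at row 2 (s_2 leaves); pivot element 4.
Divide row 2 by 4; eliminate column b from the other rows.
Row 1 update in column c: 3 − 3·(3/4) = 3/4.

3/4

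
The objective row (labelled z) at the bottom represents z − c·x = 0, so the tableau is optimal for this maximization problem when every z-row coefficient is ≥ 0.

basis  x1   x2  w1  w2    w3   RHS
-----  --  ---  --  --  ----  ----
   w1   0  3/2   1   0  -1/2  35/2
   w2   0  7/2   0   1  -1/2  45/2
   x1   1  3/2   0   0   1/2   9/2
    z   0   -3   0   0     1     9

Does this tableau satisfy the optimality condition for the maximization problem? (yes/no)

no

The z-row has a negative entry -3 in column x2, so it is not optimal.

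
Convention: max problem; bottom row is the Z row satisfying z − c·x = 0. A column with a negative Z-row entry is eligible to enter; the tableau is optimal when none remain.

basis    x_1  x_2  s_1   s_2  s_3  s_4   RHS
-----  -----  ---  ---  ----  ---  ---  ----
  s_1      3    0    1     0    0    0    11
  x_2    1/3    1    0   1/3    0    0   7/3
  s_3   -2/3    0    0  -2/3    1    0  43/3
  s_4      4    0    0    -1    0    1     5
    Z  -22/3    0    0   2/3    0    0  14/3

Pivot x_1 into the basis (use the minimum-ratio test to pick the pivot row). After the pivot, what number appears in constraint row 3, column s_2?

-5/6

Ratio test on column x_1 — row 1: 11/3 = 11/3; row 2: (7/3)/(1/3) = 7; row 3: entry -2/3 ≤ 0; row 4: 5/4 = 5/4. Minimum is 5/4 at row 4 (s_4 leaves); pivot element 4.
Divide row 4 by 4; eliminate column x_1 from the other rows.
Row 3 update in column s_2: -2/3 − (-2/3)·(-1/4) = -5/6.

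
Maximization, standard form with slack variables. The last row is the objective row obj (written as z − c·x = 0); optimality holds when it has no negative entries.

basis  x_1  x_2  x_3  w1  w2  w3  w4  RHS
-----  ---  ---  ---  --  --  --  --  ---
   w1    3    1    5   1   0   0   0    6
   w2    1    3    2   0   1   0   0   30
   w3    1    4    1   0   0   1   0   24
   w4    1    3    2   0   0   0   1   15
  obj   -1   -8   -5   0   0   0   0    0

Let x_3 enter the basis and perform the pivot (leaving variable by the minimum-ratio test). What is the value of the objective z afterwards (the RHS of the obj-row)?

6

Ratio test on column x_3 — row 1: 6/5 = 6/5; row 2: 30/2 = 15; row 3: 24/1 = 24; row 4: 15/2 = 15/2. Minimum is 6/5 at row 1 (w1 leaves); pivot element 5.
Pivot on row 1; the obj-row RHS becomes 0 − (-5)·(6/5) = 6.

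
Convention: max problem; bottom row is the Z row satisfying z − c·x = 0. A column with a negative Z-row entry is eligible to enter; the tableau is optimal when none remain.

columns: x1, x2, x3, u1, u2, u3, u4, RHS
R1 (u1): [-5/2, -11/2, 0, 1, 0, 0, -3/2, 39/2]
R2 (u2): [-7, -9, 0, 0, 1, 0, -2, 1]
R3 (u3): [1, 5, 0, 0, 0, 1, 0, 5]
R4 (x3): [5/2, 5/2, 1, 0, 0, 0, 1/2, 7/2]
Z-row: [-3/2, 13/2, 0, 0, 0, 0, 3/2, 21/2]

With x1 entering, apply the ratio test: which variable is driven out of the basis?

x3

Column x1 entries and ratios — u1: -5/2 ≤ 0, skip; u2: -7 ≤ 0, skip; u3: 5/1 = 5; x3: (7/2)/(5/2) = 7/5.
Smallest ratio is 7/5 in the row of x3, so x3 leaves.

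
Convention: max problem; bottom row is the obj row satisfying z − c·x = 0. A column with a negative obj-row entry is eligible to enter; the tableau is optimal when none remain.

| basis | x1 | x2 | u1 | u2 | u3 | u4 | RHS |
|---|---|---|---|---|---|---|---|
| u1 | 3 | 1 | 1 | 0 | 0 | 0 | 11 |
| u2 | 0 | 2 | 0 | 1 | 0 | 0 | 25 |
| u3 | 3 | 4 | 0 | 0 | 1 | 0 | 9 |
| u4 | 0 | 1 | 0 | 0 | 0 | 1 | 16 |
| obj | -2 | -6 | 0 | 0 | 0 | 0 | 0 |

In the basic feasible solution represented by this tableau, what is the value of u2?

25

u2 is basic (row 2); its value is the RHS of that row, 25.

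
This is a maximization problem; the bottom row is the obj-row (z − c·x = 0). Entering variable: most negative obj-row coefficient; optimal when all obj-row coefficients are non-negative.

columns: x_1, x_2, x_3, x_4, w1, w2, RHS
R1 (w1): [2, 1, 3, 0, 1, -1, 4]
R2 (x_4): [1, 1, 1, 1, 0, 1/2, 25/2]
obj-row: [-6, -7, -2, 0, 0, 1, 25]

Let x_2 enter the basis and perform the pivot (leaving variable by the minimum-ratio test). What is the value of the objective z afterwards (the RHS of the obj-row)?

53

Ratio test on column x_2 — row 1: 4/1 = 4; row 2: (25/2)/1 = 25/2. Minimum is 4 at row 1 (w1 leaves); pivot element 1.
Pivot on row 1; the obj-row RHS becomes 25 − (-7)·4 = 53.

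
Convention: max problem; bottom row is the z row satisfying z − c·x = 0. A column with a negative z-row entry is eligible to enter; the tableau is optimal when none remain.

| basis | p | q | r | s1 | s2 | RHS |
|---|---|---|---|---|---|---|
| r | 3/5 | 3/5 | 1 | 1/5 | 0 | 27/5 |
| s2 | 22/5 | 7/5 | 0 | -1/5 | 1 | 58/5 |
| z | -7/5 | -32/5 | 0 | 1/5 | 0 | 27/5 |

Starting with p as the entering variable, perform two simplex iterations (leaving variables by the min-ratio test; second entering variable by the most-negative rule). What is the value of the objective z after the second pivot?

Ratio test on column p — row 1: (27/5)/(3/5) = 9; row 2: (58/5)/(22/5) = 29/11. Minimum is 29/11 at row 2 (s2 leaves); pivot element 22/5.
Pivot on row 2; the z-row RHS becomes 27/5 − (-7/5)·(29/11) = 100/11.
Next entering variable (most negative z-row entry -131/22): q.
Ratio test on column q — row 1: (42/11)/(9/22) = 28/3; row 2: (29/11)/(7/22) = 58/7. Minimum is 58/7 at row 2 (p leaves); pivot element 7/22.
After the second pivot the z-row RHS is 100/11 − (-131/22)·(58/7) = 409/7.

409/7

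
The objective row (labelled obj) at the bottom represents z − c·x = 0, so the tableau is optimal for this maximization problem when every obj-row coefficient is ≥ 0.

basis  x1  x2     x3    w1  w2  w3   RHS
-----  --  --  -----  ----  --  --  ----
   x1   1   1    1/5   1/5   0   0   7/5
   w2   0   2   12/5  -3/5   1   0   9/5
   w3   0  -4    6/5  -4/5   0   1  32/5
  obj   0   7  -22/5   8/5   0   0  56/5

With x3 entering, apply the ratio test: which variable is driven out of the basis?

Column x3 entries and ratios — x1: (7/5)/(1/5) = 7; w2: (9/5)/(12/5) = 3/4; w3: (32/5)/(6/5) = 16/3.
Smallest ratio is 3/4 in the row of w2, so w2 leaves.

w2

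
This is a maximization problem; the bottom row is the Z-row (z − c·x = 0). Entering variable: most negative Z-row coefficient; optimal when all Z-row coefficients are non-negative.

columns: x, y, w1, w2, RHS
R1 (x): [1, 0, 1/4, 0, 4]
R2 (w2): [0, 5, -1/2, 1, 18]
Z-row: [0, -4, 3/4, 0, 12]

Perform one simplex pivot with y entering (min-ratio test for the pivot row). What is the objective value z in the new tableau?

Ratio test on column y — row 1: entry 0 ≤ 0; row 2: 18/5 = 18/5. Minimum is 18/5 at row 2 (w2 leaves); pivot element 5.
Pivot on row 2; the Z-row RHS becomes 12 − (-4)·(18/5) = 132/5.

132/5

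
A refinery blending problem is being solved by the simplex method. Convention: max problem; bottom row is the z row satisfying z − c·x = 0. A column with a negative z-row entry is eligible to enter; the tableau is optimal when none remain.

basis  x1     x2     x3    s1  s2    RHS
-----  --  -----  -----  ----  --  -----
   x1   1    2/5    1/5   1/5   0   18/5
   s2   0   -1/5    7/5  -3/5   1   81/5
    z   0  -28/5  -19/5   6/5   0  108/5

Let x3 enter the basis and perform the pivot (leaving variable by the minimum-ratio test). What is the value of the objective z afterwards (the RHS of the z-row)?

459/7

Ratio test on column x3 — row 1: (18/5)/(1/5) = 18; row 2: (81/5)/(7/5) = 81/7. Minimum is 81/7 at row 2 (s2 leaves); pivot element 7/5.
Pivot on row 2; the z-row RHS becomes 108/5 − (-19/5)·(81/7) = 459/7.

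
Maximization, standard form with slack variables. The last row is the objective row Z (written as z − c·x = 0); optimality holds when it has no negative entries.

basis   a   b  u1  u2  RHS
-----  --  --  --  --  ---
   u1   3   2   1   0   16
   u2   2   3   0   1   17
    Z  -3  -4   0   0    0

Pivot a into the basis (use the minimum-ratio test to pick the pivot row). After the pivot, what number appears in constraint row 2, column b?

Ratio test on column a — row 1: 16/3 = 16/3; row 2: 17/2 = 17/2. Minimum is 16/3 at row 1 (u1 leaves); pivot element 3.
Divide row 1 by 3; eliminate column a from the other rows.
Row 2 update in column b: 3 − 2·(2/3) = 5/3.

5/3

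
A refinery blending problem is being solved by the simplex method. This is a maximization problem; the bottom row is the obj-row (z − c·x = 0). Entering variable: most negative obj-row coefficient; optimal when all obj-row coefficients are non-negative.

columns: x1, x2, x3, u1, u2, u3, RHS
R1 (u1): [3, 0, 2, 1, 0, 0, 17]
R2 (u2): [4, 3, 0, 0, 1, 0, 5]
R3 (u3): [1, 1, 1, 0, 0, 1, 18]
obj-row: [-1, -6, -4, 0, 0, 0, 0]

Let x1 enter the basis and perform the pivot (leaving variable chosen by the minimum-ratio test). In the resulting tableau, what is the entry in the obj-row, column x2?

-21/4

Ratio test on column x1 — row 1: 17/3 = 17/3; row 2: 5/4 = 5/4; row 3: 18/1 = 18. Minimum is 5/4 at row 2 (u2 leaves); pivot element 4.
Divide row 2 by 4; eliminate column x1 from the other rows.
obj-row update in column x2: -6 − (-1)·(3/4) = -21/4.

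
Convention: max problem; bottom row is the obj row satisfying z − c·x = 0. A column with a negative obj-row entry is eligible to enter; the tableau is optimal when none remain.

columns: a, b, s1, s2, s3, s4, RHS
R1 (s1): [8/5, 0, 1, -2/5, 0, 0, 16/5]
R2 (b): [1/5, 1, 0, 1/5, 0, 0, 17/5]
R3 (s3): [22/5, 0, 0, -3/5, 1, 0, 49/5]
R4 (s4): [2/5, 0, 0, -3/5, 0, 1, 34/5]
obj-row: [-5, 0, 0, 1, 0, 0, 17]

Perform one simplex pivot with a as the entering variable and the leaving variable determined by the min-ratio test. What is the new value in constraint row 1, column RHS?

Ratio test on column a — row 1: (16/5)/(8/5) = 2; row 2: (17/5)/(1/5) = 17; row 3: (49/5)/(22/5) = 49/22; row 4: (34/5)/(2/5) = 17. Minimum is 2 at row 1 (s1 leaves); pivot element 8/5.
Divide row 1 by 8/5; eliminate column a from the other rows.
In the new row 1, the RHS entry is the old entry divided by the pivot: (16/5)/(8/5) = 2.

2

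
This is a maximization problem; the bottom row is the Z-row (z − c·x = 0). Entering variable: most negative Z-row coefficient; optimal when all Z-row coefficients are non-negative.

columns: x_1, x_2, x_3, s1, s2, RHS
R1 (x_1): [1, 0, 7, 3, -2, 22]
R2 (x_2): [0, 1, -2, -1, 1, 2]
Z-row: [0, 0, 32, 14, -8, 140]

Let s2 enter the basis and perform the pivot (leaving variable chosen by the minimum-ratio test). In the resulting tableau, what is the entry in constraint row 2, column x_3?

Ratio test on column s2 — row 1: entry -2 ≤ 0; row 2: 2/1 = 2. Minimum is 2 at row 2 (x_2 leaves); pivot element 1.
Divide row 2 by 1; eliminate column s2 from the other rows.
In the new row 2, the x_3 entry is the old entry divided by the pivot: (-2)/1 = -2.

-2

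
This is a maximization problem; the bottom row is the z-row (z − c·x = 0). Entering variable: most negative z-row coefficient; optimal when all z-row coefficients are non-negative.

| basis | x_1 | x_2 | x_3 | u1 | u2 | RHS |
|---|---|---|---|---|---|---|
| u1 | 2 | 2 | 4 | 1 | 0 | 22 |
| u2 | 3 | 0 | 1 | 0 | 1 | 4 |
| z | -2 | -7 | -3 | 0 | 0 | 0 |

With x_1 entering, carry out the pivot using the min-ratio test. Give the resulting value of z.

8/3

Ratio test on column x_1 — row 1: 22/2 = 11; row 2: 4/3 = 4/3. Minimum is 4/3 at row 2 (u2 leaves); pivot element 3.
Pivot on row 2; the z-row RHS becomes 0 − (-2)·(4/3) = 8/3.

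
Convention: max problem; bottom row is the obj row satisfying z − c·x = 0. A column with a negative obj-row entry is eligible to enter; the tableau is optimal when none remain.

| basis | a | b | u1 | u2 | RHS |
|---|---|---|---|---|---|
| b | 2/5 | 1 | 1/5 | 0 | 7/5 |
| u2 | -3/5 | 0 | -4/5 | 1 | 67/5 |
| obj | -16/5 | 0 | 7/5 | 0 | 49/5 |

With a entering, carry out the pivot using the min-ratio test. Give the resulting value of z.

Ratio test on column a — row 1: (7/5)/(2/5) = 7/2; row 2: entry -3/5 ≤ 0. Minimum is 7/2 at row 1 (b leaves); pivot element 2/5.
Pivot on row 1; the obj-row RHS becomes 49/5 − (-16/5)·(7/2) = 21.

21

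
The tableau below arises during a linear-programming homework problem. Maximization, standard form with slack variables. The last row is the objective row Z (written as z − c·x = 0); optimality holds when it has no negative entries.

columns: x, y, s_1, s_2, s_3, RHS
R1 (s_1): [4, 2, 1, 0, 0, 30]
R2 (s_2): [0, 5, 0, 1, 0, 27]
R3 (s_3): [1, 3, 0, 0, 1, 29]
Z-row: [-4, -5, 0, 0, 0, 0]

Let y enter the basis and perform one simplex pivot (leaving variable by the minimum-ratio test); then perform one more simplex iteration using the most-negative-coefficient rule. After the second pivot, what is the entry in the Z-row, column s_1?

1

Ratio test on column y — row 1: 30/2 = 15; row 2: 27/5 = 27/5; row 3: 29/3 = 29/3. Minimum is 27/5 at row 2 (s_2 leaves); pivot element 5.
Divide row 2 by 5; eliminate column y from the other rows.
Second iteration: most negative Z-row entry is -4 in column x, so x enters.
Ratio test on column x — row 1: (96/5)/4 = 24/5; row 2: entry 0 ≤ 0; row 3: (64/5)/1 = 64/5. Minimum is 24/5 at row 1 (s_1 leaves); pivot element 4.
Divide row 1 by 4; eliminate column x from the other rows.
After both pivots, the entry at the Z-row, column s_1 is 1.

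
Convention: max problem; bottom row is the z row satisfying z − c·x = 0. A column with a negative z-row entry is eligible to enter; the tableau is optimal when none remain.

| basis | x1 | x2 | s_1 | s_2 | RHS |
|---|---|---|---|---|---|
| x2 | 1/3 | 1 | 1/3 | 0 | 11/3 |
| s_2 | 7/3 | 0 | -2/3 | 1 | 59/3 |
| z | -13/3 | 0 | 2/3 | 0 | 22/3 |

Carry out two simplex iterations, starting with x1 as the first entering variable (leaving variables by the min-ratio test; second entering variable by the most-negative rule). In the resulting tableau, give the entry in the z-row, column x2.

Ratio test on column x1 — row 1: (11/3)/(1/3) = 11; row 2: (59/3)/(7/3) = 59/7. Minimum is 59/7 at row 2 (s_2 leaves); pivot element 7/3.
Divide row 2 by 7/3; eliminate column x1 from the other rows.
Second iteration: most negative z-row entry is -4/7 in column s_1, so s_1 enters.
Ratio test on column s_1 — row 1: (6/7)/(3/7) = 2; row 2: entry -2/7 ≤ 0. Minimum is 2 at row 1 (x2 leaves); pivot element 3/7.
Divide row 1 by 3/7; eliminate column s_1 from the other rows.
After both pivots, the entry at the z-row, column x2 is 4/3.

4/3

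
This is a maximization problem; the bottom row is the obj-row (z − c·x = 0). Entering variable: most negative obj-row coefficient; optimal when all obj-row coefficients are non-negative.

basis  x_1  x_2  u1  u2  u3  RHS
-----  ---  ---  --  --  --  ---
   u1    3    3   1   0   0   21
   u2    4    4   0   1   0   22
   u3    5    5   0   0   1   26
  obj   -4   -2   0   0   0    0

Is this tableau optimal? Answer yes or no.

no

The obj-row has a negative entry -4 in column x_1, so it is not optimal.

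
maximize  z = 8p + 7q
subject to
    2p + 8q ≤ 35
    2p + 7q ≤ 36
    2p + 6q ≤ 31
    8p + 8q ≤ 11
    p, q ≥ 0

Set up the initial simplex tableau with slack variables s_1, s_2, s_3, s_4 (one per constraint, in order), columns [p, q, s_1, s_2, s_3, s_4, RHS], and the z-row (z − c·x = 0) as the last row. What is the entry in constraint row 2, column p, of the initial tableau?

Constraint 2 has coefficient 2 on p.

2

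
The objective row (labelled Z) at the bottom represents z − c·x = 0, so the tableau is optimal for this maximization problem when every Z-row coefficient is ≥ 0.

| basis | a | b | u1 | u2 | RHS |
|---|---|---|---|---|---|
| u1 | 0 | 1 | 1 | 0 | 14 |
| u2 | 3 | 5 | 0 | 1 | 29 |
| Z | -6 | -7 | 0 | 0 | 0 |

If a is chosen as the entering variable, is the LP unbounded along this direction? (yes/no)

no

Column a has positive entries in row(s) 2, so the ratio test bounds it — not unbounded.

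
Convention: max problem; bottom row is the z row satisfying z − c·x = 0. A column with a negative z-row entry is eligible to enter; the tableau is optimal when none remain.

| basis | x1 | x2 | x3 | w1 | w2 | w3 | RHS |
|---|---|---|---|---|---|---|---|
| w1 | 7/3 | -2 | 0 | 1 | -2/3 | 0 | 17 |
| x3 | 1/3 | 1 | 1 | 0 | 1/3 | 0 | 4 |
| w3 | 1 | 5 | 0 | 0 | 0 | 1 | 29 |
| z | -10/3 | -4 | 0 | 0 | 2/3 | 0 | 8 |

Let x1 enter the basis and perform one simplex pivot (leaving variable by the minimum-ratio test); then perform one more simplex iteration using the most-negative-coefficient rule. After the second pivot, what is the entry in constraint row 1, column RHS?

Ratio test on column x1 — row 1: 17/(7/3) = 51/7; row 2: 4/(1/3) = 12; row 3: 29/1 = 29. Minimum is 51/7 at row 1 (w1 leaves); pivot element 7/3.
Divide row 1 by 7/3; eliminate column x1 from the other rows.
Second iteration: most negative z-row entry is -48/7 in column x2, so x2 enters.
Ratio test on column x2 — row 1: entry -6/7 ≤ 0; row 2: (11/7)/(9/7) = 11/9; row 3: (152/7)/(41/7) = 152/41. Minimum is 11/9 at row 2 (x3 leaves); pivot element 9/7.
Divide row 2 by 9/7; eliminate column x2 from the other rows.
After both pivots, the entry at constraint row 1, column RHS is 25/3.

25/3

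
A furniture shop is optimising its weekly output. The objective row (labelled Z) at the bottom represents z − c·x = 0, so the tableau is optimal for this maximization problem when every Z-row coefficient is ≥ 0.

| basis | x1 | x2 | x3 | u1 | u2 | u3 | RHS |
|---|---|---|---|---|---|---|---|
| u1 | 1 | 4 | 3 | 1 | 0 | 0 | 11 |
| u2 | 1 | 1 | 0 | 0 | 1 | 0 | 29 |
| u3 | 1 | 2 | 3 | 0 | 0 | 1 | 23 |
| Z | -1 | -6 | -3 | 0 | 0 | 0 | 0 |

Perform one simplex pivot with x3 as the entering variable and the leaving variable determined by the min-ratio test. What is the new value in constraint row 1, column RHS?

Ratio test on column x3 — row 1: 11/3 = 11/3; row 2: entry 0 ≤ 0; row 3: 23/3 = 23/3. Minimum is 11/3 at row 1 (u1 leaves); pivot element 3.
Divide row 1 by 3; eliminate column x3 from the other rows.
In the new row 1, the RHS entry is the old entry divided by the pivot: 11/3 = 11/3.

11/3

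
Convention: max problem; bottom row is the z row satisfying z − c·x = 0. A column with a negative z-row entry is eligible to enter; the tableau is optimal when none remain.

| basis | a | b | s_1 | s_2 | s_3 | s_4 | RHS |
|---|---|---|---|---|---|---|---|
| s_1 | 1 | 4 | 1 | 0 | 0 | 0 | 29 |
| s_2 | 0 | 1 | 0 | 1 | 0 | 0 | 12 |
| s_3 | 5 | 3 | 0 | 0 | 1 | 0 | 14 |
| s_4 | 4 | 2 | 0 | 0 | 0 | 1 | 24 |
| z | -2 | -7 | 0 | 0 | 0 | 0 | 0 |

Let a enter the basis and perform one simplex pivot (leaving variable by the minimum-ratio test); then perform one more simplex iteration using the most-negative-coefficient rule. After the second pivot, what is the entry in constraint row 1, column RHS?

Ratio test on column a — row 1: 29/1 = 29; row 2: entry 0 ≤ 0; row 3: 14/5 = 14/5; row 4: 24/4 = 6. Minimum is 14/5 at row 3 (s_3 leaves); pivot element 5.
Divide row 3 by 5; eliminate column a from the other rows.
Second iteration: most negative z-row entry is -29/5 in column b, so b enters.
Ratio test on column b — row 1: (131/5)/(17/5) = 131/17; row 2: 12/1 = 12; row 3: (14/5)/(3/5) = 14/3; row 4: entry -2/5 ≤ 0. Minimum is 14/3 at row 3 (a leaves); pivot element 3/5.
Divide row 3 by 3/5; eliminate column b from the other rows.
After both pivots, the entry at constraint row 1, column RHS is 31/3.

31/3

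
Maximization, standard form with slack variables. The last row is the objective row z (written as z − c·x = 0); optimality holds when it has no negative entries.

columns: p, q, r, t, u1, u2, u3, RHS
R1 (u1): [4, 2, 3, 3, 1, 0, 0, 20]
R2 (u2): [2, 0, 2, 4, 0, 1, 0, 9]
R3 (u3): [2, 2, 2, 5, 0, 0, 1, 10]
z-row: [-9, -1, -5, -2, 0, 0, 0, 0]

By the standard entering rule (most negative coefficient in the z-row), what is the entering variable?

p

Negative z-row entries: p: -9, q: -1, r: -5, t: -2.
The most negative is -9 in column p, so p enters.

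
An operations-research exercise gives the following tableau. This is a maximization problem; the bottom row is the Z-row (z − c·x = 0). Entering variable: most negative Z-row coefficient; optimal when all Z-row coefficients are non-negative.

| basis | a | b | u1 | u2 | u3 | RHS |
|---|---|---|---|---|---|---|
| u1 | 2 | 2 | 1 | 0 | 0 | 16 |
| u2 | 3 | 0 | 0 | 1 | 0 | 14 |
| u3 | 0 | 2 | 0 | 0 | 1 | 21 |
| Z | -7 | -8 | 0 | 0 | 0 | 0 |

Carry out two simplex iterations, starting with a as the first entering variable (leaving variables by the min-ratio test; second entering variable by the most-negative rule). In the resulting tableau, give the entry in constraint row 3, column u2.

2/3

Ratio test on column a — row 1: 16/2 = 8; row 2: 14/3 = 14/3; row 3: entry 0 ≤ 0. Minimum is 14/3 at row 2 (u2 leaves); pivot element 3.
Divide row 2 by 3; eliminate column a from the other rows.
Second iteration: most negative Z-row entry is -8 in column b, so b enters.
Ratio test on column b — row 1: (20/3)/2 = 10/3; row 2: entry 0 ≤ 0; row 3: 21/2 = 21/2. Minimum is 10/3 at row 1 (u1 leaves); pivot element 2.
Divide row 1 by 2; eliminate column b from the other rows.
After both pivots, the entry at constraint row 3, column u2 is 2/3.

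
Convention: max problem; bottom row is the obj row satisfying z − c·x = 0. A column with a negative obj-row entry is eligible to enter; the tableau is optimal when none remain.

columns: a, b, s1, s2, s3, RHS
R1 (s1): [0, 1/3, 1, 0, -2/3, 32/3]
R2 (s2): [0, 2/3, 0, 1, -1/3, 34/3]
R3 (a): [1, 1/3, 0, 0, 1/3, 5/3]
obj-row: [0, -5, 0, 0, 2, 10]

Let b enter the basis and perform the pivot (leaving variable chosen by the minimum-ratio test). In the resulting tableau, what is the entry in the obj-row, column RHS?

Ratio test on column b — row 1: (32/3)/(1/3) = 32; row 2: (34/3)/(2/3) = 17; row 3: (5/3)/(1/3) = 5. Minimum is 5 at row 3 (a leaves); pivot element 1/3.
Divide row 3 by 1/3; eliminate column b from the other rows.
obj-row update in column RHS: 10 − (-5)·5 = 35.

35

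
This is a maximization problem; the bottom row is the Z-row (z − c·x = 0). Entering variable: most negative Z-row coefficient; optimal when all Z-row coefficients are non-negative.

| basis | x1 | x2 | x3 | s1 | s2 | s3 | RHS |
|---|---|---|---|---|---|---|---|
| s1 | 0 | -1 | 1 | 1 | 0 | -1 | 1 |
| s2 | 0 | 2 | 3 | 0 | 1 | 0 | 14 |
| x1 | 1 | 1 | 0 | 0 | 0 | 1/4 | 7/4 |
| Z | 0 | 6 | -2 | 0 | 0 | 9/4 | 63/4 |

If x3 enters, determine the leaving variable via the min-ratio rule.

s1

Column x3 entries and ratios — s1: 1/1 = 1; s2: 14/3 = 14/3; x1: 0 ≤ 0, skip.
Smallest ratio is 1 in the row of s1, so s1 leaves.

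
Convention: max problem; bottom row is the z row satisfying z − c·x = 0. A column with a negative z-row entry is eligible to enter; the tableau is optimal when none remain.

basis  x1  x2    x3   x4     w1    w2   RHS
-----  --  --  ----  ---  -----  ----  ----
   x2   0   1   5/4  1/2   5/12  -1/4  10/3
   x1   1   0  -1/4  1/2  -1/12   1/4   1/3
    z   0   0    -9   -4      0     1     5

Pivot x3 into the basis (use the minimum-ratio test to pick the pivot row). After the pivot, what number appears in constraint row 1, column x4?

Ratio test on column x3 — row 1: (10/3)/(5/4) = 8/3; row 2: entry -1/4 ≤ 0. Minimum is 8/3 at row 1 (x2 leaves); pivot element 5/4.
Divide row 1 by 5/4; eliminate column x3 from the other rows.
In the new row 1, the x4 entry is the old entry divided by the pivot: (1/2)/(5/4) = 2/5.

2/5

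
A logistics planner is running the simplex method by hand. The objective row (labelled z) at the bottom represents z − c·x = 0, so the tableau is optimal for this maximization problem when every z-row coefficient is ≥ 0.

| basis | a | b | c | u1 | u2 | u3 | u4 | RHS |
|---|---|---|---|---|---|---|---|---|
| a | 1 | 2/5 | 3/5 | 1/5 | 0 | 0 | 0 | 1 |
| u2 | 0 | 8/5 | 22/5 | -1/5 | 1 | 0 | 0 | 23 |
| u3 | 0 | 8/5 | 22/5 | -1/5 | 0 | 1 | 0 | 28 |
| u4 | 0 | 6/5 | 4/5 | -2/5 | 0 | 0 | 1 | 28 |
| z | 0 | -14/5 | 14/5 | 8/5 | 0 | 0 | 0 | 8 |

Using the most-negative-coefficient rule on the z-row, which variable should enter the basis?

b

Negative z-row entries: b: -14/5.
The most negative is -14/5 in column b, so b enters.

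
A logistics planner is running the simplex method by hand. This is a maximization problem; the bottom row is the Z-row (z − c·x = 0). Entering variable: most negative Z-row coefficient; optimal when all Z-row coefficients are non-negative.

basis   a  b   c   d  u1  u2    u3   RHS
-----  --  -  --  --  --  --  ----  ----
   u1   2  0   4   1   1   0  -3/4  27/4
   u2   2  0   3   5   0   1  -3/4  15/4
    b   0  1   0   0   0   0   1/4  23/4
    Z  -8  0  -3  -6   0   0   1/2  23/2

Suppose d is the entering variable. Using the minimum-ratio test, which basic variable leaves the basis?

u2

Column d entries and ratios — u1: (27/4)/1 = 27/4; u2: (15/4)/5 = 3/4; b: 0 ≤ 0, skip.
Smallest ratio is 3/4 in the row of u2, so u2 leaves.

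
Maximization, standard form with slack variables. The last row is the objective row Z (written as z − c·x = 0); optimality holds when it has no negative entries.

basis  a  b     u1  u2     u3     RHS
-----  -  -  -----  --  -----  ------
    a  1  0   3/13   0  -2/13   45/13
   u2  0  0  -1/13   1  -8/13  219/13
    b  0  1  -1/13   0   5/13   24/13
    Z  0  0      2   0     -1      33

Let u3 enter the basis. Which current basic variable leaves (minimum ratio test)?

Column u3 entries and ratios — a: -2/13 ≤ 0, skip; u2: -8/13 ≤ 0, skip; b: (24/13)/(5/13) = 24/5.
Smallest ratio is 24/5 in the row of b, so b leaves.

b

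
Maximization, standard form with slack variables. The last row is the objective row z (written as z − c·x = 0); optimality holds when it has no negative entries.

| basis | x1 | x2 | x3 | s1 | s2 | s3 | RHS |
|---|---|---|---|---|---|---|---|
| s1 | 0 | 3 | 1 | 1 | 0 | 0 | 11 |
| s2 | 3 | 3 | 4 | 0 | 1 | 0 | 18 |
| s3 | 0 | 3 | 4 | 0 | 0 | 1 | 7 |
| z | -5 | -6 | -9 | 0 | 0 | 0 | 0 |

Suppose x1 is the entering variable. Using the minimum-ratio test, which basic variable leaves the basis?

s2

Column x1 entries and ratios — s1: 0 ≤ 0, skip; s2: 18/3 = 6; s3: 0 ≤ 0, skip.
Smallest ratio is 6 in the row of s2, so s2 leaves.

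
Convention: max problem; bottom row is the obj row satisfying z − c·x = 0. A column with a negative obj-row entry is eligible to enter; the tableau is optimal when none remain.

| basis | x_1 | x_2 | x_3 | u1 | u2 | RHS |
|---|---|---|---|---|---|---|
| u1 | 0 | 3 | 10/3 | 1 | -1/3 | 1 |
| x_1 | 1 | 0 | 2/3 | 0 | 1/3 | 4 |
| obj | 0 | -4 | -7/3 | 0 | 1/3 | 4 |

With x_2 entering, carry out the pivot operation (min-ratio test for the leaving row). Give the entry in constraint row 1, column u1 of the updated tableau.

Ratio test on column x_2 — row 1: 1/3 = 1/3; row 2: entry 0 ≤ 0. Minimum is 1/3 at row 1 (u1 leaves); pivot element 3.
Divide row 1 by 3; eliminate column x_2 from the other rows.
In the new row 1, the u1 entry is the old entry divided by the pivot: 1/3 = 1/3.

1/3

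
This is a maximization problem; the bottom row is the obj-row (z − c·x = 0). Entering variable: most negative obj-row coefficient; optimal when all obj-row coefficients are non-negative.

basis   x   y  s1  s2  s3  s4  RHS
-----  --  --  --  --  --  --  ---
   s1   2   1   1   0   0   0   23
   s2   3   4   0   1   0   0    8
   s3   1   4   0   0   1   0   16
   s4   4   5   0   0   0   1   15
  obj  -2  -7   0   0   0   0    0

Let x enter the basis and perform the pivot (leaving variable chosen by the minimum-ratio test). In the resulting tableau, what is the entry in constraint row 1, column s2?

-2/3

Ratio test on column x — row 1: 23/2 = 23/2; row 2: 8/3 = 8/3; row 3: 16/1 = 16; row 4: 15/4 = 15/4. Minimum is 8/3 at row 2 (s2 leaves); pivot element 3.
Divide row 2 by 3; eliminate column x from the other rows.
Row 1 update in column s2: 0 − 2·(1/3) = -2/3.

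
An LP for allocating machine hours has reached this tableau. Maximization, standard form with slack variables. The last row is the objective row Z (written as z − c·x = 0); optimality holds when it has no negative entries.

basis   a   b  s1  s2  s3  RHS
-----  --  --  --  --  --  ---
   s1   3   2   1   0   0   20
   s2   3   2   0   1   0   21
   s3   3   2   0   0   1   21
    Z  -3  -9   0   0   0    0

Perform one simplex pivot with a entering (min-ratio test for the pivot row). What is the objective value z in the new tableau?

20

Ratio test on column a — row 1: 20/3 = 20/3; row 2: 21/3 = 7; row 3: 21/3 = 7. Minimum is 20/3 at row 1 (s1 leaves); pivot element 3.
Pivot on row 1; the Z-row RHS becomes 0 − (-3)·(20/3) = 20.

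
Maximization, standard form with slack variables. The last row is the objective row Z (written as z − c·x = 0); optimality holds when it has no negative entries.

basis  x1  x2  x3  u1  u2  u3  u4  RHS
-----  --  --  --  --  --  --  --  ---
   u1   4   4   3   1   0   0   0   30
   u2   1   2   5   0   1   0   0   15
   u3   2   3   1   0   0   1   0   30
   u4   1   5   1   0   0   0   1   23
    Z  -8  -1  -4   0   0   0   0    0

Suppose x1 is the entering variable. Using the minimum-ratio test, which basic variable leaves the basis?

u1

Column x1 entries and ratios — u1: 30/4 = 15/2; u2: 15/1 = 15; u3: 30/2 = 15; u4: 23/1 = 23.
Smallest ratio is 15/2 in the row of u1, so u1 leaves.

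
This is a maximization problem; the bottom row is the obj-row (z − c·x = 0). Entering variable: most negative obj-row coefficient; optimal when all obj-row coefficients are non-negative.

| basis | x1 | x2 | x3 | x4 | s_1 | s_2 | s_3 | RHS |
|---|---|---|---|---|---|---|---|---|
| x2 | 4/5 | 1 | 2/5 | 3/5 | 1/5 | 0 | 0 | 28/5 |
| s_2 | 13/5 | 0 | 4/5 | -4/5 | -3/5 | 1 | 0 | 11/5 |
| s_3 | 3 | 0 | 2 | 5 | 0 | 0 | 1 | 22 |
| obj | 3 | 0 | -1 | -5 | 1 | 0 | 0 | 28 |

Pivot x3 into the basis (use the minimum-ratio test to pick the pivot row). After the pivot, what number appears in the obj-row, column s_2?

Ratio test on column x3 — row 1: (28/5)/(2/5) = 14; row 2: (11/5)/(4/5) = 11/4; row 3: 22/2 = 11. Minimum is 11/4 at row 2 (s_2 leaves); pivot element 4/5.
Divide row 2 by 4/5; eliminate column x3 from the other rows.
obj-row update in column s_2: 0 − (-1)·(5/4) = 5/4.

5/4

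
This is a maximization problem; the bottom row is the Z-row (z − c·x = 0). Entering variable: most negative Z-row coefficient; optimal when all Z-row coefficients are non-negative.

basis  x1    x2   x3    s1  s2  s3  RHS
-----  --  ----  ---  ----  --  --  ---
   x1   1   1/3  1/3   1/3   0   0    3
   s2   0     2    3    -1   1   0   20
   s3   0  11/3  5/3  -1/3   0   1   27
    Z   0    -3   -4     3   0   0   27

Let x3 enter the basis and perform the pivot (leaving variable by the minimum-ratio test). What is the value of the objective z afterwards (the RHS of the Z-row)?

Ratio test on column x3 — row 1: 3/(1/3) = 9; row 2: 20/3 = 20/3; row 3: 27/(5/3) = 81/5. Minimum is 20/3 at row 2 (s2 leaves); pivot element 3.
Pivot on row 2; the Z-row RHS becomes 27 − (-4)·(20/3) = 161/3.

161/3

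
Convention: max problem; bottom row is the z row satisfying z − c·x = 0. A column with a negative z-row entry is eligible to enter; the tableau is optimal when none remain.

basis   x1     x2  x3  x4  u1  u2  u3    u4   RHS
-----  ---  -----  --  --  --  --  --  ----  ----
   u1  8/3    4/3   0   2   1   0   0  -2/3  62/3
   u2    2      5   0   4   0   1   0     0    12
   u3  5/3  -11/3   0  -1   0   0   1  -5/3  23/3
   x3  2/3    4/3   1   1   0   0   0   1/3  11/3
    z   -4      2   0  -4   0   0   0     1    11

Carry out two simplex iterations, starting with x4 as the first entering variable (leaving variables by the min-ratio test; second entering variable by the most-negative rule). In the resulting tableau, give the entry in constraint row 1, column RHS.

8

Ratio test on column x4 — row 1: (62/3)/2 = 31/3; row 2: 12/4 = 3; row 3: entry -1 ≤ 0; row 4: (11/3)/1 = 11/3. Minimum is 3 at row 2 (u2 leaves); pivot element 4.
Divide row 2 by 4; eliminate column x4 from the other rows.
Second iteration: most negative z-row entry is -2 in column x1, so x1 enters.
Ratio test on column x1 — row 1: (44/3)/(5/3) = 44/5; row 2: 3/(1/2) = 6; row 3: (32/3)/(13/6) = 64/13; row 4: (2/3)/(1/6) = 4. Minimum is 4 at row 4 (x3 leaves); pivot element 1/6.
Divide row 4 by 1/6; eliminate column x1 from the other rows.
After both pivots, the entry at constraint row 1, column RHS is 8.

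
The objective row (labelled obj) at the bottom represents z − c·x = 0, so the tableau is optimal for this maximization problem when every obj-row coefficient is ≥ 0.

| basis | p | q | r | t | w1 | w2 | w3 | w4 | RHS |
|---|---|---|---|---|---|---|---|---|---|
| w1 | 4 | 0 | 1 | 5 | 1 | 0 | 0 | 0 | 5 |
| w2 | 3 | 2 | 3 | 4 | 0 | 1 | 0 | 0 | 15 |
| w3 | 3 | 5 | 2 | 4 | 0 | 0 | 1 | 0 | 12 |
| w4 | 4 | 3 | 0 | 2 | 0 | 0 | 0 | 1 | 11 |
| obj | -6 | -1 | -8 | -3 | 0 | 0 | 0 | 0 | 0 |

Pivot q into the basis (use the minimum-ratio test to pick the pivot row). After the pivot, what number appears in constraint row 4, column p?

11/5

Ratio test on column q — row 1: entry 0 ≤ 0; row 2: 15/2 = 15/2; row 3: 12/5 = 12/5; row 4: 11/3 = 11/3. Minimum is 12/5 at row 3 (w3 leaves); pivot element 5.
Divide row 3 by 5; eliminate column q from the other rows.
Row 4 update in column p: 4 − 3·(3/5) = 11/5.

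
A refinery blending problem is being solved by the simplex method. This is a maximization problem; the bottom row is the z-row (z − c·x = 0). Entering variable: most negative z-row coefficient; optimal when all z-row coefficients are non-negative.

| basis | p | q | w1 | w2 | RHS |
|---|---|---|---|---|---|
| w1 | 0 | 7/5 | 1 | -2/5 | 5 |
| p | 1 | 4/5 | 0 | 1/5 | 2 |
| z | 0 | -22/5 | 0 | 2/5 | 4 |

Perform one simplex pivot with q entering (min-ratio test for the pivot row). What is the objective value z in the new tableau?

15

Ratio test on column q — row 1: 5/(7/5) = 25/7; row 2: 2/(4/5) = 5/2. Minimum is 5/2 at row 2 (p leaves); pivot element 4/5.
Pivot on row 2; the z-row RHS becomes 4 − (-22/5)·(5/2) = 15.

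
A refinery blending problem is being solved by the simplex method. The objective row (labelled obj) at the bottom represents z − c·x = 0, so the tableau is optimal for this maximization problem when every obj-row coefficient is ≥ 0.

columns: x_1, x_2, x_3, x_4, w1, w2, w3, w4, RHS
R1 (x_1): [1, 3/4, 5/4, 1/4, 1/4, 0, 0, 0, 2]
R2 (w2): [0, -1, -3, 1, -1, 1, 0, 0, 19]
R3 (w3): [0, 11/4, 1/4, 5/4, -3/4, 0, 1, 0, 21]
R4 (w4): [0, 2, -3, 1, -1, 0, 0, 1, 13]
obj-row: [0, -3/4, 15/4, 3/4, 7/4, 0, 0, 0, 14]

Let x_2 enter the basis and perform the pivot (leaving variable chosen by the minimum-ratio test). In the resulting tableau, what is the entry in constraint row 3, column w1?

-5/3

Ratio test on column x_2 — row 1: 2/(3/4) = 8/3; row 2: entry -1 ≤ 0; row 3: 21/(11/4) = 84/11; row 4: 13/2 = 13/2. Minimum is 8/3 at row 1 (x_1 leaves); pivot element 3/4.
Divide row 1 by 3/4; eliminate column x_2 from the other rows.
Row 3 update in column w1: -3/4 − (11/4)·(1/3) = -5/3.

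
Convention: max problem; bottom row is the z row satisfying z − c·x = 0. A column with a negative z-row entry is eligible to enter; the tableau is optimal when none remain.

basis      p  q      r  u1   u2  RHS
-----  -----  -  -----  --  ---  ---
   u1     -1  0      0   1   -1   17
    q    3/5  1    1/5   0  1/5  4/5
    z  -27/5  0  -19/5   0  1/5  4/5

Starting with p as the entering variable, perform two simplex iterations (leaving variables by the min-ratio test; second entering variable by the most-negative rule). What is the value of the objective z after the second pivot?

Ratio test on column p — row 1: entry -1 ≤ 0; row 2: (4/5)/(3/5) = 4/3. Minimum is 4/3 at row 2 (q leaves); pivot element 3/5.
Pivot on row 2; the z-row RHS becomes 4/5 − (-27/5)·(4/3) = 8.
Next entering variable (most negative z-row entry -2): r.
Ratio test on column r — row 1: (55/3)/(1/3) = 55; row 2: (4/3)/(1/3) = 4. Minimum is 4 at row 2 (p leaves); pivot element 1/3.
After the second pivot the z-row RHS is 8 − (-2)·4 = 16.

16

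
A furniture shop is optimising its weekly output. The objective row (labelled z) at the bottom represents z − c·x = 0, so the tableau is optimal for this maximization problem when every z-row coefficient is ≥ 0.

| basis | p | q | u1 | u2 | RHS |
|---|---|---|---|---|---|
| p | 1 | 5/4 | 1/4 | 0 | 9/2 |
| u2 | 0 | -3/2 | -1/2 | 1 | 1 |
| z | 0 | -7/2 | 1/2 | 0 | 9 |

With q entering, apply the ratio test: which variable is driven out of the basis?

Column q entries and ratios — p: (9/2)/(5/4) = 18/5; u2: -3/2 ≤ 0, skip.
Smallest ratio is 18/5 in the row of p, so p leaves.

p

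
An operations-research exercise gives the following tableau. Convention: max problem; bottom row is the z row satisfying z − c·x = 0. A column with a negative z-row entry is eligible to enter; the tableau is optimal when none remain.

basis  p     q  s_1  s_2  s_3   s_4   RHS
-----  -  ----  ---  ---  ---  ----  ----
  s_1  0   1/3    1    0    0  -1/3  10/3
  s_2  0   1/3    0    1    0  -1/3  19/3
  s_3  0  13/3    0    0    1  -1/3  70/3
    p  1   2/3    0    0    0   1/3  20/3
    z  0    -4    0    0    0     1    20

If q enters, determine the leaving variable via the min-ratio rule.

s_3

Column q entries and ratios — s_1: (10/3)/(1/3) = 10; s_2: (19/3)/(1/3) = 19; s_3: (70/3)/(13/3) = 70/13; p: (20/3)/(2/3) = 10.
Smallest ratio is 70/13 in the row of s_3, so s_3 leaves.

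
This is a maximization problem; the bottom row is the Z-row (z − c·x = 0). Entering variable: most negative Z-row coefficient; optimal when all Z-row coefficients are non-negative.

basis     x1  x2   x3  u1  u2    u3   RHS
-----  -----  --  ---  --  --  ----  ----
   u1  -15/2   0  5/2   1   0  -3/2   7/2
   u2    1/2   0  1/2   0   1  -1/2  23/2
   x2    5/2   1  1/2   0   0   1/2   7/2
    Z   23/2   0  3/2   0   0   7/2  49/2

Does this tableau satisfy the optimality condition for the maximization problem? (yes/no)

yes

Every Z-row coefficient is ≥ 0, so the tableau is optimal.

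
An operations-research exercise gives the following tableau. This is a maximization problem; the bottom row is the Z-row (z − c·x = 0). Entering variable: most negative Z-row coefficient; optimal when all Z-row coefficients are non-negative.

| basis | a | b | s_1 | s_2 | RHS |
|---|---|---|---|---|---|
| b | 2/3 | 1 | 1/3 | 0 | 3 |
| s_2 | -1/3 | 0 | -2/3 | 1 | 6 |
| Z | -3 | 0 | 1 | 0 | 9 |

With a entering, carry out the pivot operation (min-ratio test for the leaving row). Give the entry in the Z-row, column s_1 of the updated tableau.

Ratio test on column a — row 1: 3/(2/3) = 9/2; row 2: entry -1/3 ≤ 0. Minimum is 9/2 at row 1 (b leaves); pivot element 2/3.
Divide row 1 by 2/3; eliminate column a from the other rows.
Z-row update in column s_1: 1 − (-3)·(1/2) = 5/2.

5/2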